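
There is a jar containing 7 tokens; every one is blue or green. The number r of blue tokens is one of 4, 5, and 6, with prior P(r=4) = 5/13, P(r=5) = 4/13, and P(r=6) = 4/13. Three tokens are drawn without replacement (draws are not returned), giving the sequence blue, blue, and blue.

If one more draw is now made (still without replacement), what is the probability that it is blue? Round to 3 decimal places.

For each hypothesis, P(data | H) works out to: P(data | r = 4) = (4/7)(3/6)(2/5) = 4/35; P(data | r = 5) = (5/7)(4/6)(3/5) = 2/7; P(data | r = 6) = (6/7)(5/6)(4/5) = 4/7.
Multiplying each by its prior: 5/13 · 4/35 = 4/91, 4/13 · 2/7 = 8/91, 4/13 · 4/7 = 16/91; with total 4/13.
Normalising, the posterior is P(r = 4 | data) = 1/7, P(r = 5 | data) = 2/7, P(r = 6 | data) = 4/7.
So P(blue next | data) = Σ P(blue next | H) P(H | data) = (1/4)(1/7) + (1/2)(2/7) + (3/4)(4/7) = 17/28.

0.607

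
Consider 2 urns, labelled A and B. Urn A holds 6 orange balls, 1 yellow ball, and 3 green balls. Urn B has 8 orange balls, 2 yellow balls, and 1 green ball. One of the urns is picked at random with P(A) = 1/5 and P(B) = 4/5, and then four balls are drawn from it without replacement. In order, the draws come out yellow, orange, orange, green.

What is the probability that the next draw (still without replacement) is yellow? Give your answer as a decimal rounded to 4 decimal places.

0.1086

Under each hypothesis, the probability of the observed sequence is: P(data | urn A) = (1/10)(6/9)(5/8)(3/7) = 0.017857; P(data | urn B) = (2/11)(8/10)(7/9)(1/8) = 0.014141.
Weighting by the prior gives 1/5 · 0.017857 = 0.0035714, 4/5 · 0.014141 = 0.011313; with total 0.014885.
Dividing through by the total gives posterior P(urn A | data) = 0.23994, P(urn B | data) = 0.76006.
Averaging over the posterior, P(yellow next | data) = (0)(0.23994) + (1/7)(0.76006) = 0.10858.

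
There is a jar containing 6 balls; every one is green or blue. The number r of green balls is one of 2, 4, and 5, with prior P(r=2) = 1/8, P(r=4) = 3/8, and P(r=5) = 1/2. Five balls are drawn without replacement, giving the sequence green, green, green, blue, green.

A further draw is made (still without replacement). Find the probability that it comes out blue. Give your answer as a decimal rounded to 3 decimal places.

0.231

Under each hypothesis, the probability of the observed sequence is: P(data | r = 2) = (2/6)(1/5)(0/4) = 0; P(data | r = 4) = (4/6)(3/5)(2/4)(2/3)(1/2) = 1/15; P(data | r = 5) = (5/6)(4/5)(3/4)(1/3)(2/2) = 1/6.
The prior-weighted likelihoods are 1/8 · 0 = 0, 3/8 · 1/15 = 1/40, 1/2 · 1/6 = 1/12; these sum to 13/120.
The posterior is then P(r = 2 | data) = 0, P(r = 4 | data) = 3/13, P(r = 5 | data) = 10/13.
Averaging over the posterior, P(blue next | data) = (1)(3/13) + (0)(10/13) = 3/13.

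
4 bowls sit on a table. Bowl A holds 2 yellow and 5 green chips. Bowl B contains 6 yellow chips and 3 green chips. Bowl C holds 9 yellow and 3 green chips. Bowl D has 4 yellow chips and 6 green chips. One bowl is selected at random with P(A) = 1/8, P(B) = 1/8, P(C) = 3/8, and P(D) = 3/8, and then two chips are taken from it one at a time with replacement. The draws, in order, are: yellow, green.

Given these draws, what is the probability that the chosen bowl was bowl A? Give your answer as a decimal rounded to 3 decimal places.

0.119

For each hypothesis, P(data | H) works out to: P(data | bowl A) = (2/7)(5/7) = 0.20408; P(data | bowl B) = (6/9)(3/9) = 0.22222; P(data | bowl C) = (9/12)(3/12) = 0.1875; P(data | bowl D) = (4/10)(6/10) = 0.24.
Multiplying each by its prior: 1/8 · 0.20408 = 0.02551, 1/8 · 0.22222 = 0.027778, 3/8 · 0.1875 = 0.070312, 3/8 · 0.24 = 0.09; these sum to 0.2136.
By Bayes' rule, P(bowl A | data) = (0.02551) / (0.2136) = 0.11943.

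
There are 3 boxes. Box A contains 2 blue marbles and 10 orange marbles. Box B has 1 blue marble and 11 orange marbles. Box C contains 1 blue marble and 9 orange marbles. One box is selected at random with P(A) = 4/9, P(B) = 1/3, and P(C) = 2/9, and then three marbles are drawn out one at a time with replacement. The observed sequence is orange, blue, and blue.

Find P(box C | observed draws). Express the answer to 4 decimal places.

0.1388

For each hypothesis, P(data | H) works out to: P(data | box A) = (10/12)(2/12)(2/12) = 0.023148; P(data | box B) = (11/12)(1/12)(1/12) = 0.0063657; P(data | box C) = (9/10)(1/10)(1/10) = 0.009.
The prior-weighted likelihoods are 4/9 · 0.023148 = 0.010288, 1/3 · 0.0063657 = 0.0021219, 2/9 · 0.009 = 0.002; summing to 0.01441.
Hence P(box C | data) = (0.002) / (0.01441) = 0.13879.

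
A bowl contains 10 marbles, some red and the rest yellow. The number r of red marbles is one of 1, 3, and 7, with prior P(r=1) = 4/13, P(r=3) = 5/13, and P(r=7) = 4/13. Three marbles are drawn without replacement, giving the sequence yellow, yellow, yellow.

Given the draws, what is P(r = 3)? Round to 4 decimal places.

Compute the likelihood of the observed sequence for each case: P(data | r = 1) = (9/10)(8/9)(7/8) = 7/10; P(data | r = 3) = (7/10)(6/9)(5/8) = 7/24; P(data | r = 7) = (3/10)(2/9)(1/8) = 1/120.
Weighting by the prior gives 4/13 · 7/10 = 14/65, 5/13 · 7/24 = 35/312, 4/13 · 1/120 = 1/390; these sum to 103/312.
Hence P(r = 3 | data) = (35/312) / (103/312) = 35/103.

0.3398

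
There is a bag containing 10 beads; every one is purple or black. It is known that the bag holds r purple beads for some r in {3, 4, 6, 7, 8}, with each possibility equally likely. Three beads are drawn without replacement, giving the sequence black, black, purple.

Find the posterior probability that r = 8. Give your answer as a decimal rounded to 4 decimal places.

Compute the likelihood of the observed sequence for each case: P(data | r = 3) = (7/10)(6/9)(3/8) = 7/40; P(data | r = 4) = (6/10)(5/9)(4/8) = 1/6; P(data | r = 6) = (4/10)(3/9)(6/8) = 1/10; P(data | r = 7) = (3/10)(2/9)(7/8) = 7/120; P(data | r = 8) = (2/10)(1/9)(8/8) = 1/45.
The prior-weighted likelihoods are 1/5 · 7/40 = 7/200, 1/5 · 1/6 = 1/30, 1/5 · 1/10 = 1/50, 1/5 · 7/120 = 7/600, 1/5 · 1/45 = 1/225; these sum to 47/450.
Hence P(r = 8 | data) = (1/225) / (47/450) = 2/47.

0.0426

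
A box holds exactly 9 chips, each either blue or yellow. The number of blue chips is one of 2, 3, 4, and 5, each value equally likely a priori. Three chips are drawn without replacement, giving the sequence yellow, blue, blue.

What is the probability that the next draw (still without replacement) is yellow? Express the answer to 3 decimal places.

For each hypothesis, P(data | H) works out to: P(data | r = 2) = (7/9)(2/8)(1/7) = 0.027778; P(data | r = 3) = (6/9)(3/8)(2/7) = 0.071429; P(data | r = 4) = (5/9)(4/8)(3/7) = 0.11905; P(data | r = 5) = (4/9)(5/8)(4/7) = 0.15873.
Weighting by the prior gives 1/4 · 0.027778 = 0.0069444, 1/4 · 0.071429 = 0.017857, 1/4 · 0.11905 = 0.029762, 1/4 · 0.15873 = 0.039683; summing to 0.094246.
Dividing through by the total gives posterior P(r = 2 | data) = 0.073684, P(r = 3 | data) = 0.18947, P(r = 4 | data) = 0.31579, P(r = 5 | data) = 0.42105.
So P(yellow next | data) = Σ P(yellow next | H) P(H | data) = (1)(0.073684) + (5/6)(0.18947) + (2/3)(0.31579) + (1/2)(0.42105) = 0.65263.

0.653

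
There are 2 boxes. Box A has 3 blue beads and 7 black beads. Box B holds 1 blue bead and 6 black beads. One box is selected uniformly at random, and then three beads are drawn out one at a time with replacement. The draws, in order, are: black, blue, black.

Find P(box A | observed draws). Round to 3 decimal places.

0.583

For each hypothesis, P(data | H) works out to: P(data | box A) = (7/10)(3/10)(7/10) = 0.147; P(data | box B) = (6/7)(1/7)(6/7) = 0.10496.
The prior-weighted likelihoods are 1/2 · 0.147 = 0.0735, 1/2 · 0.10496 = 0.052478; summing to 0.12598.
So P(box A | data) = (0.0735) / (0.12598) = 0.58343.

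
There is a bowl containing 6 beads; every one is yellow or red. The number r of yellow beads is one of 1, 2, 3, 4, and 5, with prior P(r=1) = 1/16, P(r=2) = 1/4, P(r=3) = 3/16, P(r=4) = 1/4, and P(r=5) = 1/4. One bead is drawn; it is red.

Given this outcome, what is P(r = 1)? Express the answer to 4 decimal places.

The likelihood of this draw under each hypothesis: P(data | r = 1) = (5/6) = 5/6; P(data | r = 2) = (4/6) = 2/3; P(data | r = 3) = (3/6) = 1/2; P(data | r = 4) = (2/6) = 1/3; P(data | r = 5) = (1/6) = 1/6.
Weighting by the prior gives 1/16 · 5/6 = 5/96, 1/4 · 2/3 = 1/6, 3/16 · 1/2 = 3/32, 1/4 · 1/3 = 1/12, 1/4 · 1/6 = 1/24; these sum to 7/16.
By Bayes' rule, P(r = 1 | data) = (5/96) / (7/16) = 5/42.

0.1190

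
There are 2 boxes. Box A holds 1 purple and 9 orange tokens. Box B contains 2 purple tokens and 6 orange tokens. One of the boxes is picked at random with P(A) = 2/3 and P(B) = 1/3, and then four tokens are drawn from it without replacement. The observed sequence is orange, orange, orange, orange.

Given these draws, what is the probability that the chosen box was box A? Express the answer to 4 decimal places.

Under each hypothesis, the probability of the observed sequence is: P(data | box A) = (9/10)(8/9)(7/8)(6/7) = 3/5; P(data | box B) = (6/8)(5/7)(4/6)(3/5) = 3/14.
The prior-weighted likelihoods are 2/3 · 3/5 = 2/5, 1/3 · 3/14 = 1/14; these sum to 33/70.
By Bayes' rule, P(box A | data) = (2/5) / (33/70) = 28/33.

0.8485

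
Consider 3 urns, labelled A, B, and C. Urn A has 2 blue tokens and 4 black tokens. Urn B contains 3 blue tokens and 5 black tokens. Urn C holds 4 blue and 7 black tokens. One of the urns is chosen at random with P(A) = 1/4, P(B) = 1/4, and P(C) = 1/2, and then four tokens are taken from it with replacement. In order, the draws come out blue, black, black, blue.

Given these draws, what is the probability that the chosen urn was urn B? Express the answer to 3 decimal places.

The likelihood of the observed sequence under each hypothesis: P(data | urn A) = (2/6)(4/6)(4/6)(2/6) = 0.049383; P(data | urn B) = (3/8)(5/8)(5/8)(3/8) = 0.054932; P(data | urn C) = (4/11)(7/11)(7/11)(4/11) = 0.053548.
The prior-weighted likelihoods are 1/4 · 0.049383 = 0.012346, 1/4 · 0.054932 = 0.013733, 1/2 · 0.053548 = 0.026774; these sum to 0.052853.
So P(urn B | data) = (0.013733) / (0.052853) = 0.25983.

0.260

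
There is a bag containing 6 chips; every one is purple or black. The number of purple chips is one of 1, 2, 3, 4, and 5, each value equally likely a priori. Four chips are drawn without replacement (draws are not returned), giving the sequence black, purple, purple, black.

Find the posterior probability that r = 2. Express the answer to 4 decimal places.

0.2857

The likelihood of the observed sequence under each hypothesis: P(data | r = 1) = (5/6)(1/5)(0/4) = 0; P(data | r = 2) = (4/6)(2/5)(1/4)(3/3) = 1/15; P(data | r = 3) = (3/6)(3/5)(2/4)(2/3) = 1/10; P(data | r = 4) = (2/6)(4/5)(3/4)(1/3) = 1/15; P(data | r = 5) = (1/6)(5/5)(4/4)(0/3) = 0.
Weighting by the prior gives 1/5 · 0 = 0, 1/5 · 1/15 = 1/75, 1/5 · 1/10 = 1/50, 1/5 · 1/15 = 1/75, 1/5 · 0 = 0; summing to 7/150.
By Bayes' rule, P(r = 2 | data) = (1/75) / (7/150) = 2/7.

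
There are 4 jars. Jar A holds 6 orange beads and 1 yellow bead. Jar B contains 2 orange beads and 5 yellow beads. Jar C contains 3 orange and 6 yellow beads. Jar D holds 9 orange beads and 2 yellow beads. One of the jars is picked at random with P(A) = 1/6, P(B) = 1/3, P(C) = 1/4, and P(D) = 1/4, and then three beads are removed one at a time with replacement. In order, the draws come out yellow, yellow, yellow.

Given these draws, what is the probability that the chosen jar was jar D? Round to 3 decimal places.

For each hypothesis, P(data | H) works out to: P(data | jar A) = (1/7)(1/7)(1/7) = 0.0029155; P(data | jar B) = (5/7)(5/7)(5/7) = 0.36443; P(data | jar C) = (6/9)(6/9)(6/9) = 0.2963; P(data | jar D) = (2/11)(2/11)(2/11) = 0.0060105.
The prior-weighted likelihoods are 1/6 · 0.0029155 = 0.00048591, 1/3 · 0.36443 = 0.12148, 1/4 · 0.2963 = 0.074074, 1/4 · 0.0060105 = 0.0015026; with total 0.19754.
Hence P(jar D | data) = (0.0015026) / (0.19754) = 0.0076067.

0.008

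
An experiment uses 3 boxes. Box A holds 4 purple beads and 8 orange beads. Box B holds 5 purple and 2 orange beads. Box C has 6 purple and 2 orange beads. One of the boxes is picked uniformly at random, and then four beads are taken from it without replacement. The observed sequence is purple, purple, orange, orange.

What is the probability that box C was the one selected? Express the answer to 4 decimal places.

Under each hypothesis, the probability of the observed sequence is: P(data | box A) = (4/12)(3/11)(8/10)(7/9) = 0.056566; P(data | box B) = (5/7)(4/6)(2/5)(1/4) = 0.047619; P(data | box C) = (6/8)(5/7)(2/6)(1/5) = 0.035714.
Weighting by the prior gives 1/3 · 0.056566 = 0.018855, 1/3 · 0.047619 = 0.015873, 1/3 · 0.035714 = 0.011905; summing to 0.046633.
By Bayes' rule, P(box C | data) = (0.011905) / (0.046633) = 0.25529.

0.2553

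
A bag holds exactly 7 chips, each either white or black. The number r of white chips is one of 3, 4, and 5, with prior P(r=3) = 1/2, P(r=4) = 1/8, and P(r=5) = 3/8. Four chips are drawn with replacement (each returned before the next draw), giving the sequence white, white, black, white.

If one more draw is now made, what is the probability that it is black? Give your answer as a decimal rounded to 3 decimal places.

0.396

The likelihood of the observed sequence under each hypothesis: P(data | r = 3) = (3/7)(3/7)(4/7)(3/7) = 0.044981; P(data | r = 4) = (4/7)(4/7)(3/7)(4/7) = 0.079967; P(data | r = 5) = (5/7)(5/7)(2/7)(5/7) = 0.10412.
Multiplying each by its prior: 1/2 · 0.044981 = 0.022491, 1/8 · 0.079967 = 0.0099958, 3/8 · 0.10412 = 0.039046; these sum to 0.071533.
Dividing through by the total gives posterior P(r = 3 | data) = 0.31441, P(r = 4 | data) = 0.13974, P(r = 5 | data) = 0.54585.
So P(black next | data) = Σ P(black next | H) P(H | data) = (4/7)(0.31441) + (3/7)(0.13974) + (2/7)(0.54585) = 0.39551.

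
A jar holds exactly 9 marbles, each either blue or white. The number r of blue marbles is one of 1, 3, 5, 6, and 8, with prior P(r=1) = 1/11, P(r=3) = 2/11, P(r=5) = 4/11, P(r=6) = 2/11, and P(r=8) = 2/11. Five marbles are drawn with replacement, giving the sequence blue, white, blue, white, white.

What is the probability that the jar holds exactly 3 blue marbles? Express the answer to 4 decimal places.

For each hypothesis, P(data | H) works out to: P(data | r = 1) = (1/9)(8/9)(1/9)(8/9)(8/9) = 0.0086708; P(data | r = 3) = (3/9)(6/9)(3/9)(6/9)(6/9) = 0.032922; P(data | r = 5) = (5/9)(4/9)(5/9)(4/9)(4/9) = 0.027096; P(data | r = 6) = (6/9)(3/9)(6/9)(3/9)(3/9) = 0.016461; P(data | r = 8) = (8/9)(1/9)(8/9)(1/9)(1/9) = 0.0010838.
Multiplying each by its prior: 1/11 · 0.0086708 = 0.00078825, 2/11 · 0.032922 = 0.0059858, 4/11 · 0.027096 = 0.0098531, 2/11 · 0.016461 = 0.0029929, 2/11 · 0.0010838 = 0.00019706; summing to 0.019817.
Therefore the posterior P(r = 3 | data) = (0.0059858) / (0.019817) = 0.30205.

0.3021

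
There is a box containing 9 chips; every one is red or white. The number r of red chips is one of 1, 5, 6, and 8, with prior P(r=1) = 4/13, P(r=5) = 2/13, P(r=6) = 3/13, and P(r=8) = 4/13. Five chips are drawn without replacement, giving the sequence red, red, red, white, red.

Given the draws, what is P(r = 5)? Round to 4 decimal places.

0.0879

For each hypothesis, P(data | H) works out to: P(data | r = 1) = (1/9)(0/8) = 0; P(data | r = 5) = (5/9)(4/8)(3/7)(4/6)(2/5) = 2/63; P(data | r = 6) = (6/9)(5/8)(4/7)(3/6)(3/5) = 1/14; P(data | r = 8) = (8/9)(7/8)(6/7)(1/6)(5/5) = 1/9.
Multiplying each by its prior: 4/13 · 0 = 0, 2/13 · 2/63 = 4/819, 3/13 · 1/14 = 3/182, 4/13 · 1/9 = 4/117; these sum to 1/18.
So P(r = 5 | data) = (4/819) / (1/18) = 8/91.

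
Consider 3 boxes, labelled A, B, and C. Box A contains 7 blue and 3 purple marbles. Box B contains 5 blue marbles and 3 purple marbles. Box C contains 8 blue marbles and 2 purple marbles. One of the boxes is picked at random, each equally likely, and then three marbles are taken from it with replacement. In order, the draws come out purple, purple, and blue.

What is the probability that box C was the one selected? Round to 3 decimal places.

Under each hypothesis, the probability of the observed sequence is: P(data | box A) = (3/10)(3/10)(7/10) = 0.063; P(data | box B) = (3/8)(3/8)(5/8) = 0.087891; P(data | box C) = (2/10)(2/10)(8/10) = 0.032.
Weighting by the prior gives 1/3 · 0.063 = 0.021, 1/3 · 0.087891 = 0.029297, 1/3 · 0.032 = 0.010667; summing to 0.060964.
So P(box C | data) = (0.010667) / (0.060964) = 0.17497.

0.175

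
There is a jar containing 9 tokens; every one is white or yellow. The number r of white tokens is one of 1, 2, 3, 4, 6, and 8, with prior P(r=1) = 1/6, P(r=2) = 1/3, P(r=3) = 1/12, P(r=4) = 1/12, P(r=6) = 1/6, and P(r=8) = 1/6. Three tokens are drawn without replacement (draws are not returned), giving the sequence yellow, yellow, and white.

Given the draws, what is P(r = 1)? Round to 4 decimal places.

0.1623

The likelihood of the observed sequence under each hypothesis: P(data | r = 1) = (8/9)(7/8)(1/7) = 0.11111; P(data | r = 2) = (7/9)(6/8)(2/7) = 0.16667; P(data | r = 3) = (6/9)(5/8)(3/7) = 0.17857; P(data | r = 4) = (5/9)(4/8)(4/7) = 0.15873; P(data | r = 6) = (3/9)(2/8)(6/7) = 0.071429; P(data | r = 8) = (1/9)(0/8) = 0.
Weighting by the prior gives 1/6 · 0.11111 = 0.018519, 1/3 · 0.16667 = 0.055556, 1/12 · 0.17857 = 0.014881, 1/12 · 0.15873 = 0.013228, 1/6 · 0.071429 = 0.011905, 1/6 · 0 = 0; these sum to 0.11409.
So P(r = 1 | data) = (0.018519) / (0.11409) = 0.16232.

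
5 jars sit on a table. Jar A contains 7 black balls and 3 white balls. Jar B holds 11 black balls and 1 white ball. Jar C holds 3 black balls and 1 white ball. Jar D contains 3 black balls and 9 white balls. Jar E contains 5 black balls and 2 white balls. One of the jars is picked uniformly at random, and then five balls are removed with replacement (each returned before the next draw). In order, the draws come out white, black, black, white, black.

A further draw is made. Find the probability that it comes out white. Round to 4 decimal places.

0.3104

Under each hypothesis, the probability of the observed sequence is: P(data | jar A) = (3/10)(7/10)(7/10)(3/10)(7/10) = 0.03087; P(data | jar B) = (1/12)(11/12)(11/12)(1/12)(11/12) = 0.005349; P(data | jar C) = (1/4)(3/4)(3/4)(1/4)(3/4) = 0.026367; P(data | jar D) = (9/12)(3/12)(3/12)(9/12)(3/12) = 0.0087891; P(data | jar E) = (2/7)(5/7)(5/7)(2/7)(5/7) = 0.02975.
The prior-weighted likelihoods are 1/5 · 0.03087 = 0.006174, 1/5 · 0.005349 = 0.0010698, 1/5 · 0.026367 = 0.0052734, 1/5 · 0.0087891 = 0.0017578, 1/5 · 0.02975 = 0.0059499; with total 0.020225.
The posterior is then P(jar A | data) = 0.30527, P(jar B | data) = 0.052895, P(jar C | data) = 0.26074, P(jar D | data) = 0.086913, P(jar E | data) = 0.29419.
Averaging over the posterior, P(white next | data) = (3/10)(0.30527) + (1/12)(0.052895) + (1/4)(0.26074) + (3/4)(0.086913) + (2/7)(0.29419) = 0.31041.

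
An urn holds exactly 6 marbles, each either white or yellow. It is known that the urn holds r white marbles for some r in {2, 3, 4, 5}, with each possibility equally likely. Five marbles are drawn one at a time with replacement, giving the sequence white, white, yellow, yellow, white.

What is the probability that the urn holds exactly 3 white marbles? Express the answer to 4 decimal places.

The likelihood of the observed sequence under each hypothesis: P(data | r = 2) = (2/6)(2/6)(4/6)(4/6)(2/6) = 0.016461; P(data | r = 3) = (3/6)(3/6)(3/6)(3/6)(3/6) = 0.03125; P(data | r = 4) = (4/6)(4/6)(2/6)(2/6)(4/6) = 0.032922; P(data | r = 5) = (5/6)(5/6)(1/6)(1/6)(5/6) = 0.016075.
Multiplying each by its prior: 1/4 · 0.016461 = 0.0041152, 1/4 · 0.03125 = 0.0078125, 1/4 · 0.032922 = 0.0082305, 1/4 · 0.016075 = 0.0040188; these sum to 0.024177.
Hence P(r = 3 | data) = (0.0078125) / (0.024177) = 0.32314.

0.3231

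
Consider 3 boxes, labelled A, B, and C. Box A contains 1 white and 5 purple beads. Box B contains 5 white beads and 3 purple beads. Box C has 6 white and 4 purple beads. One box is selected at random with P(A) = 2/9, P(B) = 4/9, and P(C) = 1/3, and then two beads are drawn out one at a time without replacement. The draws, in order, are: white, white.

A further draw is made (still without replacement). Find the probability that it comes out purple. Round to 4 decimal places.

The likelihood of the observed sequence under each hypothesis: P(data | box A) = (1/6)(0/5) = 0; P(data | box B) = (5/8)(4/7) = 5/14; P(data | box C) = (6/10)(5/9) = 1/3.
The prior-weighted likelihoods are 2/9 · 0 = 0, 4/9 · 5/14 = 10/63, 1/3 · 1/3 = 1/9; these sum to 17/63.
Dividing through by the total gives posterior P(box A | data) = 0, P(box B | data) = 10/17, P(box C | data) = 7/17.
Averaging over the posterior, P(purple next | data) = (1/2)(10/17) + (1/2)(7/17) = 1/2.

0.5000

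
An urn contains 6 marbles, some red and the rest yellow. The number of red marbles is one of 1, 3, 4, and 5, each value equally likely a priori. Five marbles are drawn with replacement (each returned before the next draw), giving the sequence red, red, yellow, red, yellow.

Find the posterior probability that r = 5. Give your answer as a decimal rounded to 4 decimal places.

0.1926

Compute the likelihood of the observed sequence for each case: P(data | r = 1) = (1/6)(1/6)(5/6)(1/6)(5/6) = 0.003215; P(data | r = 3) = (3/6)(3/6)(3/6)(3/6)(3/6) = 0.03125; P(data | r = 4) = (4/6)(4/6)(2/6)(4/6)(2/6) = 0.032922; P(data | r = 5) = (5/6)(5/6)(1/6)(5/6)(1/6) = 0.016075.
The prior-weighted likelihoods are 1/4 · 0.003215 = 0.00080376, 1/4 · 0.03125 = 0.0078125, 1/4 · 0.032922 = 0.0082305, 1/4 · 0.016075 = 0.0040188; with total 0.020865.
So P(r = 5 | data) = (0.0040188) / (0.020865) = 0.1926.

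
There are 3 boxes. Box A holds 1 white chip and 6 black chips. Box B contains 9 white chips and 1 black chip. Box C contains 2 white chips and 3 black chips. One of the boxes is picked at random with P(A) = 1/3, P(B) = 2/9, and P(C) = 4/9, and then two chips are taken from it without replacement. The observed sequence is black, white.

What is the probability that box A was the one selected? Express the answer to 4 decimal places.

Under each hypothesis, the probability of the observed sequence is: P(data | box A) = (6/7)(1/6) = 1/7; P(data | box B) = (1/10)(9/9) = 1/10; P(data | box C) = (3/5)(2/4) = 3/10.
Multiplying each by its prior: 1/3 · 1/7 = 1/21, 2/9 · 1/10 = 1/45, 4/9 · 3/10 = 2/15; with total 64/315.
So P(box A | data) = (1/21) / (64/315) = 15/64.

0.2344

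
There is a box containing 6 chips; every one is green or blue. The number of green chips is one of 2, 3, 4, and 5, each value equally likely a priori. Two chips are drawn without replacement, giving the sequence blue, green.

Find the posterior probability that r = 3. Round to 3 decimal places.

0.300

Under each hypothesis, the probability of the observed sequence is: P(data | r = 2) = (4/6)(2/5) = 4/15; P(data | r = 3) = (3/6)(3/5) = 3/10; P(data | r = 4) = (2/6)(4/5) = 4/15; P(data | r = 5) = (1/6)(5/5) = 1/6.
Multiplying each by its prior: 1/4 · 4/15 = 1/15, 1/4 · 3/10 = 3/40, 1/4 · 4/15 = 1/15, 1/4 · 1/6 = 1/24; summing to 1/4.
So P(r = 3 | data) = (3/40) / (1/4) = 3/10.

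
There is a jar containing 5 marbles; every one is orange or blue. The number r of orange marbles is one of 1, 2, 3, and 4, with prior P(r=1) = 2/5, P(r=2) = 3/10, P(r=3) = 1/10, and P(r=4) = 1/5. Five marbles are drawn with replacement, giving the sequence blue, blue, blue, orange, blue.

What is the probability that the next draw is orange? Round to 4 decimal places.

0.2774

The likelihood of the observed sequence under each hypothesis: P(data | r = 1) = (4/5)(4/5)(4/5)(1/5)(4/5) = 0.08192; P(data | r = 2) = (3/5)(3/5)(3/5)(2/5)(3/5) = 0.05184; P(data | r = 3) = (2/5)(2/5)(2/5)(3/5)(2/5) = 0.01536; P(data | r = 4) = (1/5)(1/5)(1/5)(4/5)(1/5) = 0.00128.
The prior-weighted likelihoods are 2/5 · 0.08192 = 0.032768, 3/10 · 0.05184 = 0.015552, 1/10 · 0.01536 = 0.001536, 1/5 · 0.00128 = 0.000256; these sum to 0.050112.
Normalising, the posterior is P(r = 1 | data) = 0.6539, P(r = 2 | data) = 0.31034, P(r = 3 | data) = 0.030651, P(r = 4 | data) = 0.0051086.
So P(orange next | data) = Σ P(orange next | H) P(H | data) = (1/5)(0.6539) + (2/5)(0.31034) + (3/5)(0.030651) + (4/5)(0.0051086) = 0.27739.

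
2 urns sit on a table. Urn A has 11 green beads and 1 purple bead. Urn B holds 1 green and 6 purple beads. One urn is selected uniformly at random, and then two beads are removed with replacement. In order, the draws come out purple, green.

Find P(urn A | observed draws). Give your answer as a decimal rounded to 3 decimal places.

For each hypothesis, P(data | H) works out to: P(data | urn A) = (1/12)(11/12) = 0.076389; P(data | urn B) = (6/7)(1/7) = 0.12245.
Multiplying each by its prior: 1/2 · 0.076389 = 0.038194, 1/2 · 0.12245 = 0.061224; these sum to 0.099419.
So P(urn A | data) = (0.038194) / (0.099419) = 0.38418.

0.384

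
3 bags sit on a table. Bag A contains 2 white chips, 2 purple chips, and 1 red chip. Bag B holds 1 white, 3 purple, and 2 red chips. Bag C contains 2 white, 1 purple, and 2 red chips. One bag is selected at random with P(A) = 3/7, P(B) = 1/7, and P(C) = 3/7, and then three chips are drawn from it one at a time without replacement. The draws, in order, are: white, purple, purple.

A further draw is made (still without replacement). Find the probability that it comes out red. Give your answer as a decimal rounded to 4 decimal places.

The likelihood of the observed sequence under each hypothesis: P(data | bag A) = (2/5)(2/4)(1/3) = 1/15; P(data | bag B) = (1/6)(3/5)(2/4) = 1/20; P(data | bag C) = (2/5)(1/4)(0/3) = 0.
The prior-weighted likelihoods are 3/7 · 1/15 = 1/35, 1/7 · 1/20 = 1/140, 3/7 · 0 = 0; with total 1/28.
Dividing through by the total gives posterior P(bag A | data) = 4/5, P(bag B | data) = 1/5, P(bag C | data) = 0.
Averaging over the posterior, P(red next | data) = (1/2)(4/5) + (2/3)(1/5) = 8/15.

0.5333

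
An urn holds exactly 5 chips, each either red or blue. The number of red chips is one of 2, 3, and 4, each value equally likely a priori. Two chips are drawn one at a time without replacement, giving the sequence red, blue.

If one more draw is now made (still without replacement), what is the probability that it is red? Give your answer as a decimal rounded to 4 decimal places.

0.6250

The likelihood of the observed sequence under each hypothesis: P(data | r = 2) = (2/5)(3/4) = 3/10; P(data | r = 3) = (3/5)(2/4) = 3/10; P(data | r = 4) = (4/5)(1/4) = 1/5.
Multiplying each by its prior: 1/3 · 3/10 = 1/10, 1/3 · 3/10 = 1/10, 1/3 · 1/5 = 1/15; summing to 4/15.
Normalising, the posterior is P(r = 2 | data) = 3/8, P(r = 3 | data) = 3/8, P(r = 4 | data) = 1/4.
So P(red next | data) = Σ P(red next | H) P(H | data) = (1/3)(3/8) + (2/3)(3/8) + (1)(1/4) = 5/8.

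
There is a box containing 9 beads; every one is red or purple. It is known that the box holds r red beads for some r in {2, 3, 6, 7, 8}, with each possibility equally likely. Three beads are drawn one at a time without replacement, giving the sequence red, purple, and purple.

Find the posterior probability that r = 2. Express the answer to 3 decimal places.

0.375

The likelihood of the observed sequence under each hypothesis: P(data | r = 2) = (2/9)(7/8)(6/7) = 1/6; P(data | r = 3) = (3/9)(6/8)(5/7) = 5/28; P(data | r = 6) = (6/9)(3/8)(2/7) = 1/14; P(data | r = 7) = (7/9)(2/8)(1/7) = 1/36; P(data | r = 8) = (8/9)(1/8)(0/7) = 0.
The prior-weighted likelihoods are 1/5 · 1/6 = 1/30, 1/5 · 5/28 = 1/28, 1/5 · 1/14 = 1/70, 1/5 · 1/36 = 1/180, 1/5 · 0 = 0; summing to 4/45.
Therefore the posterior P(r = 2 | data) = (1/30) / (4/45) = 3/8.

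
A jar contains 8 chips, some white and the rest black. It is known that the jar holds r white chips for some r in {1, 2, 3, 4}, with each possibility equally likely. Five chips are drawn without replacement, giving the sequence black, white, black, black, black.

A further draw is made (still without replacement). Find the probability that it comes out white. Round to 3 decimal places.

Under each hypothesis, the probability of the observed sequence is: P(data | r = 1) = (7/8)(1/7)(6/6)(5/5)(4/4) = 1/8; P(data | r = 2) = (6/8)(2/7)(5/6)(4/5)(3/4) = 3/28; P(data | r = 3) = (5/8)(3/7)(4/6)(3/5)(2/4) = 3/56; P(data | r = 4) = (4/8)(4/7)(3/6)(2/5)(1/4) = 1/70.
Multiplying each by its prior: 1/4 · 1/8 = 1/32, 1/4 · 3/28 = 3/112, 1/4 · 3/56 = 3/224, 1/4 · 1/70 = 1/280; with total 3/40.
Normalising, the posterior is P(r = 1 | data) = 5/12, P(r = 2 | data) = 5/14, P(r = 3 | data) = 5/28, P(r = 4 | data) = 1/21.
The predictive probability is P(white next | data) = (0)(5/12) + (1/3)(5/14) + (2/3)(5/28) + (1)(1/21) = 2/7.

0.286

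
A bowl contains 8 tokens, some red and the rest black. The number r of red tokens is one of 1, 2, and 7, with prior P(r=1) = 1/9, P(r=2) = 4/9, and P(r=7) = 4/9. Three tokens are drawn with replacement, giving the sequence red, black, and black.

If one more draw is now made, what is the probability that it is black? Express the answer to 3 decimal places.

Compute the likelihood of the observed sequence for each case: P(data | r = 1) = (1/8)(7/8)(7/8) = 0.095703; P(data | r = 2) = (2/8)(6/8)(6/8) = 0.14062; P(data | r = 7) = (7/8)(1/8)(1/8) = 0.013672.
Multiplying each by its prior: 1/9 · 0.095703 = 0.010634, 4/9 · 0.14062 = 0.0625, 4/9 · 0.013672 = 0.0060764; with total 0.07921.
Dividing through by the total gives posterior P(r = 1 | data) = 0.13425, P(r = 2 | data) = 0.78904, P(r = 7 | data) = 0.076712.
Averaging over the posterior, P(black next | data) = (7/8)(0.13425) + (3/4)(0.78904) + (1/8)(0.076712) = 0.71884.

0.719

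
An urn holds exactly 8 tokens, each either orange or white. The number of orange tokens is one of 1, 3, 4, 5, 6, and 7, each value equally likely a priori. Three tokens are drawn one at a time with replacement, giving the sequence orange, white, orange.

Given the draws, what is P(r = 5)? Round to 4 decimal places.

0.2404

Under each hypothesis, the probability of the observed sequence is: P(data | r = 1) = (1/8)(7/8)(1/8) = 0.013672; P(data | r = 3) = (3/8)(5/8)(3/8) = 0.087891; P(data | r = 4) = (4/8)(4/8)(4/8) = 0.125; P(data | r = 5) = (5/8)(3/8)(5/8) = 0.14648; P(data | r = 6) = (6/8)(2/8)(6/8) = 0.14062; P(data | r = 7) = (7/8)(1/8)(7/8) = 0.095703.
Multiplying each by its prior: 1/6 · 0.013672 = 0.0022786, 1/6 · 0.087891 = 0.014648, 1/6 · 0.125 = 0.020833, 1/6 · 0.14648 = 0.024414, 1/6 · 0.14062 = 0.023438, 1/6 · 0.095703 = 0.015951; summing to 0.10156.
Hence P(r = 5 | data) = (0.024414) / (0.10156) = 0.24038.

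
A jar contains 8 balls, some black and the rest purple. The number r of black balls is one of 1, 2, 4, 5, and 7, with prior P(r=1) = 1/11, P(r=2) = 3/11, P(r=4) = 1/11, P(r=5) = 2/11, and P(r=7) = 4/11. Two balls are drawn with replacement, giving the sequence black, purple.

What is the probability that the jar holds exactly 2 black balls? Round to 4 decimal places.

0.3077

Compute the likelihood of the observed sequence for each case: P(data | r = 1) = (1/8)(7/8) = 7/64; P(data | r = 2) = (2/8)(6/8) = 3/16; P(data | r = 4) = (4/8)(4/8) = 1/4; P(data | r = 5) = (5/8)(3/8) = 15/64; P(data | r = 7) = (7/8)(1/8) = 7/64.
Multiplying each by its prior: 1/11 · 7/64 = 7/704, 3/11 · 3/16 = 9/176, 1/11 · 1/4 = 1/44, 2/11 · 15/64 = 15/352, 4/11 · 7/64 = 7/176; summing to 117/704.
So P(r = 2 | data) = (9/176) / (117/704) = 4/13.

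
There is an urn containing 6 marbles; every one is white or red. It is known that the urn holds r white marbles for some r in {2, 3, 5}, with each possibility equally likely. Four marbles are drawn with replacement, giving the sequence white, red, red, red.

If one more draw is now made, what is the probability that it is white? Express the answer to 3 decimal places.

The likelihood of the observed sequence under each hypothesis: P(data | r = 2) = (2/6)(4/6)(4/6)(4/6) = 0.098765; P(data | r = 3) = (3/6)(3/6)(3/6)(3/6) = 0.0625; P(data | r = 5) = (5/6)(1/6)(1/6)(1/6) = 0.003858.
The prior-weighted likelihoods are 1/3 · 0.098765 = 0.032922, 1/3 · 0.0625 = 0.020833, 1/3 · 0.003858 = 0.001286; these sum to 0.055041.
Normalising, the posterior is P(r = 2 | data) = 0.59813, P(r = 3 | data) = 0.3785, P(r = 5 | data) = 0.023364.
The predictive probability is P(white next | data) = (1/3)(0.59813) + (1/2)(0.3785) + (5/6)(0.023364) = 0.4081.

0.408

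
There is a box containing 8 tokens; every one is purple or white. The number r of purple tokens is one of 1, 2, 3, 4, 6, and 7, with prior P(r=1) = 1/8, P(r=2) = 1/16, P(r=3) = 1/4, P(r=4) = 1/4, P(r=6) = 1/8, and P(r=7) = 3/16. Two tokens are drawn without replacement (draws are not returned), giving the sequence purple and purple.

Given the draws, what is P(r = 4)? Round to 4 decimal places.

Under each hypothesis, the probability of the observed sequence is: P(data | r = 1) = (1/8)(0/7) = 0; P(data | r = 2) = (2/8)(1/7) = 1/28; P(data | r = 3) = (3/8)(2/7) = 3/28; P(data | r = 4) = (4/8)(3/7) = 3/14; P(data | r = 6) = (6/8)(5/7) = 15/28; P(data | r = 7) = (7/8)(6/7) = 3/4.
Multiplying each by its prior: 1/8 · 0 = 0, 1/16 · 1/28 = 1/448, 1/4 · 3/28 = 3/112, 1/4 · 3/14 = 3/56, 1/8 · 15/28 = 15/224, 3/16 · 3/4 = 9/64; these sum to 65/224.
So P(r = 4 | data) = (3/56) / (65/224) = 12/65.

0.1846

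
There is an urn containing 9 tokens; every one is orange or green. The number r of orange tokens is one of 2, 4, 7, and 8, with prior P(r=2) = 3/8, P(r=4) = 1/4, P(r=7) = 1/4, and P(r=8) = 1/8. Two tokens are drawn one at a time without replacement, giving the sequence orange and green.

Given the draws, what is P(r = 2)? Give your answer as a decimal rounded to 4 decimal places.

0.3559

For each hypothesis, P(data | H) works out to: P(data | r = 2) = (2/9)(7/8) = 7/36; P(data | r = 4) = (4/9)(5/8) = 5/18; P(data | r = 7) = (7/9)(2/8) = 7/36; P(data | r = 8) = (8/9)(1/8) = 1/9.
The prior-weighted likelihoods are 3/8 · 7/36 = 7/96, 1/4 · 5/18 = 5/72, 1/4 · 7/36 = 7/144, 1/8 · 1/9 = 1/72; summing to 59/288.
Hence P(r = 2 | data) = (7/96) / (59/288) = 21/59.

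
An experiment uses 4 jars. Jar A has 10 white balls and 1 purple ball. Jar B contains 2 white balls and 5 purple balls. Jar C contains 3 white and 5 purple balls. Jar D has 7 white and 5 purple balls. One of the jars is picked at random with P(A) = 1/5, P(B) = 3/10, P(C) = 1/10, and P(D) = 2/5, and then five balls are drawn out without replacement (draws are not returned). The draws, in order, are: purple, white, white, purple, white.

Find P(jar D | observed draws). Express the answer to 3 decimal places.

Compute the likelihood of the observed sequence for each case: P(data | jar A) = (1/11)(10/10)(9/9)(0/8) = 0; P(data | jar B) = (5/7)(2/6)(1/5)(4/4)(0/3) = 0; P(data | jar C) = (5/8)(3/7)(2/6)(4/5)(1/4) = 0.017857; P(data | jar D) = (5/12)(7/11)(6/10)(4/9)(5/8) = 0.044192.
Multiplying each by its prior: 1/5 · 0 = 0, 3/10 · 0 = 0, 1/10 · 0.017857 = 0.0017857, 2/5 · 0.044192 = 0.017677; summing to 0.019462.
Hence P(jar D | data) = (0.017677) / (0.019462) = 0.90825.

0.908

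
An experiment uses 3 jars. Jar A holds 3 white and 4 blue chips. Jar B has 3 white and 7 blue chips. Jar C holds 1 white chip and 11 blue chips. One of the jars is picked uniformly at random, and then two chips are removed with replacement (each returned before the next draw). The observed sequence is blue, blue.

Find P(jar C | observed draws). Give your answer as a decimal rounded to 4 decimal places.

For each hypothesis, P(data | H) works out to: P(data | jar A) = (4/7)(4/7) = 0.32653; P(data | jar B) = (7/10)(7/10) = 0.49; P(data | jar C) = (11/12)(11/12) = 0.84028.
Weighting by the prior gives 1/3 · 0.32653 = 0.10884, 1/3 · 0.49 = 0.16333, 1/3 · 0.84028 = 0.28009; with total 0.55227.
By Bayes' rule, P(jar C | data) = (0.28009) / (0.55227) = 0.50717.

0.5072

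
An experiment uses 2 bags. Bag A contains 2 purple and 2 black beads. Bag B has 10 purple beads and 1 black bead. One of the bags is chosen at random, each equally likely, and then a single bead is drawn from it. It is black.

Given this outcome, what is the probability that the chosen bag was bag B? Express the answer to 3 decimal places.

Under each hypothesis, the probability of this draw is: P(data | bag A) = (2/4) = 1/2; P(data | bag B) = (1/11) = 1/11.
The prior-weighted likelihoods are 1/2 · 1/2 = 1/4, 1/2 · 1/11 = 1/22; summing to 13/44.
By Bayes' rule, P(bag B | data) = (1/22) / (13/44) = 2/13.

0.154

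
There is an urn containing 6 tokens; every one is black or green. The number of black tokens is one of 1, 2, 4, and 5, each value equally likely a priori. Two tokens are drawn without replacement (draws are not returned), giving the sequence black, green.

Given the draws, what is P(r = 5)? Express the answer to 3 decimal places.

0.192

Under each hypothesis, the probability of the observed sequence is: P(data | r = 1) = (1/6)(5/5) = 1/6; P(data | r = 2) = (2/6)(4/5) = 4/15; P(data | r = 4) = (4/6)(2/5) = 4/15; P(data | r = 5) = (5/6)(1/5) = 1/6.
The prior-weighted likelihoods are 1/4 · 1/6 = 1/24, 1/4 · 4/15 = 1/15, 1/4 · 4/15 = 1/15, 1/4 · 1/6 = 1/24; summing to 13/60.
By Bayes' rule, P(r = 5 | data) = (1/24) / (13/60) = 5/26.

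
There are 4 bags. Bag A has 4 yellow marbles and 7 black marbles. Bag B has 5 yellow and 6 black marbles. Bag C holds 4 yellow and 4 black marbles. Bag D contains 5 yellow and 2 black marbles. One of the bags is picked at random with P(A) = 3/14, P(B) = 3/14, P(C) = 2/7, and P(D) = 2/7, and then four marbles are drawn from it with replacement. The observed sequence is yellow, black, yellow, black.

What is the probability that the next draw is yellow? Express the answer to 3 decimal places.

Under each hypothesis, the probability of the observed sequence is: P(data | bag A) = (4/11)(7/11)(4/11)(7/11) = 0.053548; P(data | bag B) = (5/11)(6/11)(5/11)(6/11) = 0.061471; P(data | bag C) = (4/8)(4/8)(4/8)(4/8) = 0.0625; P(data | bag D) = (5/7)(2/7)(5/7)(2/7) = 0.041649.
Multiplying each by its prior: 3/14 · 0.053548 = 0.011475, 3/14 · 0.061471 = 0.013172, 2/7 · 0.0625 = 0.017857, 2/7 · 0.041649 = 0.0119; with total 0.054404.
Dividing through by the total gives posterior P(bag A | data) = 0.21092, P(bag B | data) = 0.24212, P(bag C | data) = 0.32823, P(bag D | data) = 0.21873.
The predictive probability is P(yellow next | data) = (4/11)(0.21092) + (5/11)(0.24212) + (1/2)(0.32823) + (5/7)(0.21873) = 0.5071.

0.507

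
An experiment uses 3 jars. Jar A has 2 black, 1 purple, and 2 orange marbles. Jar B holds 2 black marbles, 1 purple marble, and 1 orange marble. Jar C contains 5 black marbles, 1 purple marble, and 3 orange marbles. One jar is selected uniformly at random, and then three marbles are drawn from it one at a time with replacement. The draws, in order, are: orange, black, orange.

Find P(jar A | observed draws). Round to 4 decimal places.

0.4077

For each hypothesis, P(data | H) works out to: P(data | jar A) = (2/5)(2/5)(2/5) = 0.064; P(data | jar B) = (1/4)(2/4)(1/4) = 0.03125; P(data | jar C) = (3/9)(5/9)(3/9) = 0.061728.
The prior-weighted likelihoods are 1/3 · 0.064 = 0.021333, 1/3 · 0.03125 = 0.010417, 1/3 · 0.061728 = 0.020576; with total 0.052326.
So P(jar A | data) = (0.021333) / (0.052326) = 0.4077.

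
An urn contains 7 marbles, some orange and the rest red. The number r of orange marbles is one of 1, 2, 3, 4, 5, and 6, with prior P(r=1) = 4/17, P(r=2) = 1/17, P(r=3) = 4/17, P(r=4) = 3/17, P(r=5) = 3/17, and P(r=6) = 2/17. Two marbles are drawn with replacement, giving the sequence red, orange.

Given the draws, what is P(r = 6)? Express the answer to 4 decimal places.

0.0750

Compute the likelihood of the observed sequence for each case: P(data | r = 1) = (6/7)(1/7) = 6/49; P(data | r = 2) = (5/7)(2/7) = 10/49; P(data | r = 3) = (4/7)(3/7) = 12/49; P(data | r = 4) = (3/7)(4/7) = 12/49; P(data | r = 5) = (2/7)(5/7) = 10/49; P(data | r = 6) = (1/7)(6/7) = 6/49.
The prior-weighted likelihoods are 4/17 · 6/49 = 24/833, 1/17 · 10/49 = 10/833, 4/17 · 12/49 = 48/833, 3/17 · 12/49 = 36/833, 3/17 · 10/49 = 30/833, 2/17 · 6/49 = 12/833; with total 160/833.
Therefore the posterior P(r = 6 | data) = (12/833) / (160/833) = 3/40.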